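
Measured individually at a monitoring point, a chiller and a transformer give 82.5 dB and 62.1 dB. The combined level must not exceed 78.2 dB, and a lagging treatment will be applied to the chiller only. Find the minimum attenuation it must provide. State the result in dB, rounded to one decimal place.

4.4 dB

Everything except the chiller sums to 10^(62.1/10) = 1.622e+06 in linear terms, 62.10 dB.
To meet 78.2 dB overall, the treated chiller may contribute at most 10^(78.2/10) − 1.622e+06 = 6.445e+07, i.e. 78.09 dB.
Required insertion loss = 82.5 − 78.09 = 4.41 dB.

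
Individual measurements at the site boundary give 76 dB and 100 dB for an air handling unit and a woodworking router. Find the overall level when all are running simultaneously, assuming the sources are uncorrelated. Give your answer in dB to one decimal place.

100.0 dB

Incoherent sources combine by intensity addition: L_total = 10·log₁₀(Σ 10^(L_i/10)).
Σ 10^(L/10) = 10^(76/10) + 10^(100/10) = 1.004e+10.
L_total = 10·log₁₀(1.004e+10) = 100.02 dB.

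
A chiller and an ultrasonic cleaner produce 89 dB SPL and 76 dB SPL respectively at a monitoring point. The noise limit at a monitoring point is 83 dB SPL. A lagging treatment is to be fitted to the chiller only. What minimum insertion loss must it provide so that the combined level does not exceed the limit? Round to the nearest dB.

Everything except the chiller sums to 10^(76/10) = 3.981e+07 in linear terms, 76.00 dB SPL.
The limit corresponds to 10^(83/10) = 1.995e+08; subtracting the fixed part leaves 1.597e+08 for the chiller, i.e. 82.03 dB SPL.
So the chiller must be reduced from 89 to 82.03 dB SPL: IL = 6.97 dB.

7 dB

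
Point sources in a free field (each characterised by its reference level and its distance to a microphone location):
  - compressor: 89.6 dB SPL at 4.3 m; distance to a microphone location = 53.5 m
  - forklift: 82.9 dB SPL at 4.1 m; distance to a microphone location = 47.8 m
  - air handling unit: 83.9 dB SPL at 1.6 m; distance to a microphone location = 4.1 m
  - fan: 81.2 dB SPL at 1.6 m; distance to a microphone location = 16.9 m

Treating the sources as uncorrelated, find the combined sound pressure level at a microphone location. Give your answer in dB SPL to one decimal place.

First find each source's level at the receiver (point-source: −20·log₁₀(r/r_ref)), then combine on an intensity basis.
compressor: 89.6 − 20·log₁₀(53.5/4.3) = 89.6 − 21.90 = 67.70 dB SPL.
forklift: 82.9 − 20·log₁₀(47.8/4.1) = 82.9 − 21.33 = 61.57 dB SPL.
air handling unit: 83.9 − 20·log₁₀(4.1/1.6) = 83.9 − 8.17 = 75.73 dB SPL.
fan: 81.2 − 20·log₁₀(16.9/1.6) = 81.2 − 20.48 = 60.72 dB SPL.
Σ 10^(L/10) = 4.589e+07 → L_total = 10·log₁₀(4.589e+07) = 76.62 dB SPL.

76.6 dB SPL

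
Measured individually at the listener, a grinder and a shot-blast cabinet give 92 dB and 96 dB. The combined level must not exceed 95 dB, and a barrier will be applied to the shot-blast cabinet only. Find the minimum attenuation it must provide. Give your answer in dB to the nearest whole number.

Everything except the shot-blast cabinet sums to 10^(92/10) = 1.585e+09 in linear terms, 92.00 dB.
The limit corresponds to 10^(95/10) = 3.162e+09; subtracting the fixed part leaves 1.577e+09 for the shot-blast cabinet, i.e. 91.98 dB.
So the shot-blast cabinet must be reduced from 96 to 91.98 dB: IL = 4.02 dB.

4 dB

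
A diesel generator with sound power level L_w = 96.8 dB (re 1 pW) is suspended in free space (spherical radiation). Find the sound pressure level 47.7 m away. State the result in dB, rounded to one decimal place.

The power spreads over a sphere of area 4π·r², so L_p = L_w − 10·log₁₀(4π·r²).
4π·r² = 2.859e+04 m², 10·log₁₀ of that is 44.562 dB.
L_p = 96.8 − 44.562 = 52.24 dB.

52.2 dB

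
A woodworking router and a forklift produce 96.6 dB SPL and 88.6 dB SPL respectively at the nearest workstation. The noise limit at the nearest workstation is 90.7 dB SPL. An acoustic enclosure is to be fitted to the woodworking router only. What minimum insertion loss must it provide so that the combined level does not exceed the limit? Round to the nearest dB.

10 dB

The untreated sources together contribute 10^(88.6/10) = 7.244e+08, i.e. 88.60 dB SPL.
The limit corresponds to 10^(90.7/10) = 1.175e+09; subtracting the fixed part leaves 4.505e+08 for the woodworking router, i.e. 86.54 dB SPL.
So the woodworking router must be reduced from 96.6 to 86.54 dB SPL: IL = 10.06 dB.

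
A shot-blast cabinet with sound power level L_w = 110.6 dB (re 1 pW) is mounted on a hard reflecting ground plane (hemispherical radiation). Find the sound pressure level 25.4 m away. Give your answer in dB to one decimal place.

The power spreads over a hemisphere of area 2π·r², so L_p = L_w − 10·log₁₀(2π·r²).
2π·r² = 4054 m², 10·log₁₀ of that is 36.078 dB.
L_p = 110.6 − 36.078 = 74.52 dB.

74.5 dB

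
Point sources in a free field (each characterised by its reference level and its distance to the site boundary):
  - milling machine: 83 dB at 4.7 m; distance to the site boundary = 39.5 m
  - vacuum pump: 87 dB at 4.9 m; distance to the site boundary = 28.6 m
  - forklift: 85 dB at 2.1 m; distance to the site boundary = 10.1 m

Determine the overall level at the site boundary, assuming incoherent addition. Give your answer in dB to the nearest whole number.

First find each source's level at the receiver (point-source: −20·log₁₀(r/r_ref)), then combine on an intensity basis.
milling machine: 83 − 20·log₁₀(39.5/4.7) = 83 − 18.49 = 64.51 dB.
vacuum pump: 87 − 20·log₁₀(28.6/4.9) = 87 − 15.32 = 71.68 dB.
forklift: 85 − 20·log₁₀(10.1/2.1) = 85 − 13.64 = 71.36 dB.
Σ 10^(L/10) = 3.121e+07 → L_total = 10·log₁₀(3.121e+07) = 74.94 dB.

75 dB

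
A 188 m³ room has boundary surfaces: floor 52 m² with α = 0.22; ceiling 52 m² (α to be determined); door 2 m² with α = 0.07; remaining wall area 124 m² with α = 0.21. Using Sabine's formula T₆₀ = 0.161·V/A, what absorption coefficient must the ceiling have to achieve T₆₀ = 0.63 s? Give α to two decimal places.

0.20

A = 0.161·V/T₆₀ = 0.161·188/0.63 = 48.04 m² sabins.
Absorption from the other surfaces = 52·0.22 + 2·0.07 + 124·0.21 = 37.62 m², so the ceiling must supply 10.42 m² over 52 m².
α = 10.42/52 = 0.200.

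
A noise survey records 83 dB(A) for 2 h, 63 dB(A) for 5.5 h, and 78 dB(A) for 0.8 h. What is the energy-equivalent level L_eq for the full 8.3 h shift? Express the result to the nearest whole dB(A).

77 dB(A)

The energy average is taken in the linear domain: L_eq = 10·log₁₀[(Σ tᵢ·10^(Lᵢ/10))/T], T = 8.3 h.
Σ tᵢ·10^(Lᵢ/10) = 2·10^(83/10) + 5.5·10^(63/10) + 0.8·10^(78/10) = 4.605e+08.
L_eq = 10·log₁₀(4.605e+08/8.3) = 77.44 dB(A).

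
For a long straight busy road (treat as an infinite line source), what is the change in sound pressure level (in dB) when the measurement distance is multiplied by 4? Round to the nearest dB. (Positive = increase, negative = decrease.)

-6 dB

Line-source spreading: ΔL = −10·log₁₀(r₂/r₁).
ΔL = −10·log₁₀(4) = -6.02 dB.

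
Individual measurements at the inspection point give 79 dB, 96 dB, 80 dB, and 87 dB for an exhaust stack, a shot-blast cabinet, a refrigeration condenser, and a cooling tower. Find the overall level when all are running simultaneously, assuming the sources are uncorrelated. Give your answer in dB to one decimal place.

96.7 dB

Incoherent sources combine by intensity addition: L_total = 10·log₁₀(Σ 10^(L_i/10)).
Σ 10^(L/10) = 10^(79/10) + 10^(96/10) + 10^(80/10) + 10^(87/10) = 4.662e+09.
L_total = 10·log₁₀(4.662e+09) = 96.69 dB.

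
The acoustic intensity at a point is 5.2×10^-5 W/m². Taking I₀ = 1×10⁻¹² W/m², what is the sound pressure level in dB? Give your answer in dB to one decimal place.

I/I₀ = 5.2×10^-5/10⁻¹² = 5.2×10^7, and L = 10·log₁₀(I/I₀).
L = 10·(0.7160 + 7) = 77.16 dB.

77.2 dB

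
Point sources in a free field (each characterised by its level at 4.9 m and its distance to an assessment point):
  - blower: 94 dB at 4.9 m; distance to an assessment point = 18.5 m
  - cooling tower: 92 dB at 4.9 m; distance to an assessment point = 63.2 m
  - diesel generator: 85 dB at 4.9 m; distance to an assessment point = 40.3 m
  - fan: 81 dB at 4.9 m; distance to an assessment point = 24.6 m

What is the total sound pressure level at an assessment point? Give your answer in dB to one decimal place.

82.9 dB

Propagate each source to the receiver with L = L_ref − 20·log₁₀(r/r_ref), then add intensities.
blower: 94 − 20·log₁₀(18.5/4.9) = 94 − 11.54 = 82.46 dB.
cooling tower: 92 − 20·log₁₀(63.2/4.9) = 92 − 22.21 = 69.79 dB.
diesel generator: 85 − 20·log₁₀(40.3/4.9) = 85 − 18.30 = 66.70 dB.
fan: 81 − 20·log₁₀(24.6/4.9) = 81 − 14.01 = 66.99 dB.
Σ 10^(L/10) = 1.954e+08 → L_total = 10·log₁₀(1.954e+08) = 82.91 dB.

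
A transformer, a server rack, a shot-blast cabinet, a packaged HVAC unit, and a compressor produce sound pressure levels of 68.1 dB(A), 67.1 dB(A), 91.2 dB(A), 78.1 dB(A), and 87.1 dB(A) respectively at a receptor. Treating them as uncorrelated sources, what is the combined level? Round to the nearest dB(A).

93 dB(A)

For uncorrelated sources the intensities add, so convert each level to linear form, sum, and take 10·log₁₀ of the total.
Σ 10^(L/10) = 10^(68.1/10) + 10^(67.1/10) + 10^(91.2/10) + 10^(78.1/10) + 10^(87.1/10) = 1.907e+09.
L_total = 10·log₁₀(1.907e+09) = 92.80 dB(A).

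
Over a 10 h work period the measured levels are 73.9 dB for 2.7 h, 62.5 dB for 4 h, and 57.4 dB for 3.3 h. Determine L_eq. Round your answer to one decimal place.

68.8 dB

Weight each interval's intensity by its duration and average over T = 10 h:
Σ tᵢ·10^(Lᵢ/10) = 2.7·10^(73.9/10) + 4·10^(62.5/10) + 3.3·10^(57.4/10) = 7.520e+07.
L_eq = 10·log₁₀(7.520e+07/10) = 68.76 dB.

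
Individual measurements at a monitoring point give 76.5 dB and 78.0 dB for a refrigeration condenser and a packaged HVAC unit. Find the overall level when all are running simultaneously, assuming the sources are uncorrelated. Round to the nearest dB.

80 dB

For uncorrelated sources the intensities add, so convert each level to linear form, sum, and take 10·log₁₀ of the total.
Σ 10^(L/10) = 10^(76.5/10) + 10^(78.0/10) = 1.078e+08.
L_total = 10·log₁₀(1.078e+08) = 80.32 dB.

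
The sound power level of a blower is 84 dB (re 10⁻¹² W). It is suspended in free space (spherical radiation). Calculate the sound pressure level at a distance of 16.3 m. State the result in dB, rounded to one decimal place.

48.8 dB

The power spreads over a sphere of area 4π·r², so L_p = L_w − 10·log₁₀(4π·r²).
4π·r² = 3339 m², 10·log₁₀ of that is 35.236 dB.
L_p = 84 − 35.236 = 48.76 dB.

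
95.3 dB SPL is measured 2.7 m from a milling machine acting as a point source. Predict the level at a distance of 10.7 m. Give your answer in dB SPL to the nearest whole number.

For a point source, L₂ = L₁ − 20·log₁₀(r₂/r₁).
L₂ = 95.3 − 20·log₁₀(10.7/2.7) = 95.3 − 11.960 = 83.34 dB SPL.

83 dB SPL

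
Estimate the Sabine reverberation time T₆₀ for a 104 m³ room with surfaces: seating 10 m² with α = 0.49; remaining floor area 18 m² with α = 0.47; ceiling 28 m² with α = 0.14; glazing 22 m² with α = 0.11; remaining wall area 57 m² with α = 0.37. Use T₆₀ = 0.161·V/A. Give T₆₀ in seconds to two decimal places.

0.41 s

Total absorption A = 10·0.49 + 18·0.47 + 28·0.14 + 22·0.11 + 57·0.37 = 40.79 m² sabins.
T₆₀ = 0.161·V/A = 0.161·104/40.79 = 0.410 s.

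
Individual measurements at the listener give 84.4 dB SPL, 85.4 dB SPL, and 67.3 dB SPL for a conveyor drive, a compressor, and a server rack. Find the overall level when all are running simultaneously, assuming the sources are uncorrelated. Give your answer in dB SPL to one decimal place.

For uncorrelated sources the intensities add, so convert each level to linear form, sum, and take 10·log₁₀ of the total.
Σ 10^(L/10) = 10^(84.4/10) + 10^(85.4/10) + 10^(67.3/10) = 6.275e+08.
L_total = 10·log₁₀(6.275e+08) = 87.98 dB SPL.

88.0 dB SPL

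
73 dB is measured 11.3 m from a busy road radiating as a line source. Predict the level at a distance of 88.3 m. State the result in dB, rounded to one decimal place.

Line-source attenuation: ΔL = 10·log₁₀(r₂/r₁) = 10·log₁₀(88.3/11.3) = 8.929 dB.
L₂ = 73 − 10·log₁₀(88.3/11.3) = 73 − 8.929 = 64.07 dB.

64.1 dB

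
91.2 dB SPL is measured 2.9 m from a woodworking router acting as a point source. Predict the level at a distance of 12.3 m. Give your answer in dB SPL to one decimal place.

Spherical spreading from a point source gives a 20·log₁₀(r₂/r₁) drop.
L₂ = 91.2 − 20·log₁₀(12.3/2.9) = 91.2 − 12.550 = 78.65 dB SPL.

78.6 dB SPL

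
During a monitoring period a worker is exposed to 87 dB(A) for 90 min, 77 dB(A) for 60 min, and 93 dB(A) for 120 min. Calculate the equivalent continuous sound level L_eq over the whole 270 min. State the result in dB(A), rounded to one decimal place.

90.3 dB(A)

The energy average is taken in the linear domain: L_eq = 10·log₁₀[(Σ tᵢ·10^(Lᵢ/10))/T], T = 270 min.
Σ tᵢ·10^(Lᵢ/10) = 90·10^(87/10) + 60·10^(77/10) + 120·10^(93/10) = 2.875e+11.
L_eq = 10·log₁₀(2.875e+11/270) = 90.27 dB(A).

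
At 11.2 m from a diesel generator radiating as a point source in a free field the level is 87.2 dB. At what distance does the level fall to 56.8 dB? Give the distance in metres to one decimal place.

Point-source spreading drops the level by 20·log₁₀(r₂/r₁); inverting, r₂/r₁ = 10^(ΔL/20).
r₂ = 11.2·10^((87.2−56.8)/20) = 11.2·10^(30.4/20) = 370.87 m.

370.9 m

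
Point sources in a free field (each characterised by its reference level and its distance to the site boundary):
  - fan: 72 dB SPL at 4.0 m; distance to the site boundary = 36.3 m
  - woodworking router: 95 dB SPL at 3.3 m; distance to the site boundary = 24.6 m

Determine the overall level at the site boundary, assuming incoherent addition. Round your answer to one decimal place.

First find each source's level at the receiver (point-source: −20·log₁₀(r/r_ref)), then combine on an intensity basis.
fan: 72 − 20·log₁₀(36.3/4.0) = 72 − 19.16 = 52.84 dB SPL.
woodworking router: 95 − 20·log₁₀(24.6/3.3) = 95 − 17.45 = 77.55 dB SPL.
Σ 10^(L/10) = 5.710e+07 → L_total = 10·log₁₀(5.710e+07) = 77.57 dB SPL.

77.6 dB SPL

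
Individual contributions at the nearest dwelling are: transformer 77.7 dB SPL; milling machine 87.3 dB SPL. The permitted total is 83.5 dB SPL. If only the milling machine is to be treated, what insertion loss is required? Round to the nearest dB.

Everything except the milling machine sums to 10^(77.7/10) = 5.888e+07 in linear terms, 77.70 dB SPL.
To meet 83.5 dB SPL overall, the treated milling machine may contribute at most 10^(83.5/10) − 5.888e+07 = 1.650e+08, i.e. 82.17 dB SPL.
Required insertion loss = 87.3 − 82.17 = 5.13 dB.

5 dB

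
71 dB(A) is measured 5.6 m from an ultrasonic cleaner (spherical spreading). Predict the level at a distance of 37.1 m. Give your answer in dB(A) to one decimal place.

54.6 dB(A)

For a point source, L₂ = L₁ − 20·log₁₀(r₂/r₁).
L₂ = 71 − 20·log₁₀(37.1/5.6) = 71 − 16.424 = 54.58 dB(A).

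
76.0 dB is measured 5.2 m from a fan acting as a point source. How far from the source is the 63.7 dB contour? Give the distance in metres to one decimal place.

Point-source spreading drops the level by 20·log₁₀(r₂/r₁); inverting, r₂/r₁ = 10^(ΔL/20).
r₂ = 5.2·10^((76.0−63.7)/20) = 5.2·10^(12.3/20) = 21.43 m.

21.4 m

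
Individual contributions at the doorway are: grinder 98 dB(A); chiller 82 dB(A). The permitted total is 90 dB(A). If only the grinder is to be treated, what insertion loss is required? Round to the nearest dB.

Fixed contribution from the other source: Σ 10^(L/10) = 10^(82/10) = 1.585e+08 (82.00 dB(A)).
To meet 90 dB(A) overall, the treated grinder may contribute at most 10^(90/10) − 1.585e+08 = 8.415e+08, i.e. 89.25 dB(A).
So the grinder must be reduced from 98 to 89.25 dB(A): IL = 8.75 dB.

9 dB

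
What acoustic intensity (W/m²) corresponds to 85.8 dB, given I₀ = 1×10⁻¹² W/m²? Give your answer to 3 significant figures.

0.000380 W/m²

I/I₀ = 10^(85.8/10) = 3.802e+08, so I = 3.802e+08 × 10⁻¹² W/m².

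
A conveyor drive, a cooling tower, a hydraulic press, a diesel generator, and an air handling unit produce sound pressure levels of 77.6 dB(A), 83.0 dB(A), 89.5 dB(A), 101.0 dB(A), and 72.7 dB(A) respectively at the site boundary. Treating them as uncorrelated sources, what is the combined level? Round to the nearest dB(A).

For uncorrelated sources the intensities add, so convert each level to linear form, sum, and take 10·log₁₀ of the total.
Σ 10^(L/10) = 10^(77.6/10) + 10^(83.0/10) + 10^(89.5/10) + 10^(101.0/10) + 10^(72.7/10) = 1.376e+10.
L_total = 10·log₁₀(1.376e+10) = 101.38 dB(A).

101 dB(A)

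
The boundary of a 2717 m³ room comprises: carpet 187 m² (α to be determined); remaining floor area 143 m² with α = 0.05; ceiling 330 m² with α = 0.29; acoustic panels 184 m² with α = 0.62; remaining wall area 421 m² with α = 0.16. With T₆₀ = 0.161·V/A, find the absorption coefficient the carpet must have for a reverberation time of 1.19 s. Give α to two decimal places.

0.45

From T₆₀ = 0.161·V/A, the target T₆₀ = 1.19 s needs A = 0.161·2717/1.19 = 367.59 m².
Absorption from the other surfaces = 143·0.05 + 330·0.29 + 184·0.62 + 421·0.16 = 284.29 m², so the carpet must supply 83.30 m² over 187 m².
α = 83.30/187 = 0.445.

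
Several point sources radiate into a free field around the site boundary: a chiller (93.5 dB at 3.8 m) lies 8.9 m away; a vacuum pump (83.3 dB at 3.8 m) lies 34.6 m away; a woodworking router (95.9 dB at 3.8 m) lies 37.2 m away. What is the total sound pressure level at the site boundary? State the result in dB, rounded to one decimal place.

Apply inverse-square spreading to bring every level to the receiver, then sum 10^(L/10).
chiller: 93.5 − 20·log₁₀(8.9/3.8) = 93.5 − 7.39 = 86.11 dB.
vacuum pump: 83.3 − 20·log₁₀(34.6/3.8) = 83.3 − 19.19 = 64.11 dB.
woodworking router: 95.9 − 20·log₁₀(37.2/3.8) = 95.9 − 19.82 = 76.08 dB.
Σ 10^(L/10) = 4.513e+08 → L_total = 10·log₁₀(4.513e+08) = 86.54 dB.

86.5 dB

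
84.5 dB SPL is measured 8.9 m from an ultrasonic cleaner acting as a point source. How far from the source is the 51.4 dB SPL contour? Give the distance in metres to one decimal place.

Point-source spreading drops the level by 20·log₁₀(r₂/r₁); inverting, r₂/r₁ = 10^(ΔL/20).
r₂ = 8.9·10^((84.5−51.4)/20) = 8.9·10^(33.1/20) = 402.15 m.

402.2 m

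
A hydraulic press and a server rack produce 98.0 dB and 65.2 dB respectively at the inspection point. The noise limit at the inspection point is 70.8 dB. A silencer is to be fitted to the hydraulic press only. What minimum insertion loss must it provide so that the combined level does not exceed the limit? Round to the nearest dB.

Fixed contribution from the other source: Σ 10^(L/10) = 10^(65.2/10) = 3.311e+06 (65.20 dB).
To meet 70.8 dB overall, the treated hydraulic press may contribute at most 10^(70.8/10) − 3.311e+06 = 8.711e+06, i.e. 69.40 dB.
Required insertion loss = 98.0 − 69.40 = 28.60 dB.

29 dB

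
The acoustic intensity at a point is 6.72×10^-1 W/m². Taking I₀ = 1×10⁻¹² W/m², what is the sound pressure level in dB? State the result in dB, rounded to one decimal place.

118.3 dB

L = 10·log₁₀(I/I₀) = 10·log₁₀(6.72×10^-1/10⁻¹²) = 10·log₁₀(6.72×10^11).
L = 10·(0.8274 + 11) = 118.27 dB.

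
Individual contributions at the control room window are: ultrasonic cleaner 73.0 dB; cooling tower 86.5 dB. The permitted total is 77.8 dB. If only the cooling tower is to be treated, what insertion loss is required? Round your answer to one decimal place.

The untreated sources together contribute 10^(73.0/10) = 1.995e+07, i.e. 73.00 dB.
To meet 77.8 dB overall, the treated cooling tower may contribute at most 10^(77.8/10) − 1.995e+07 = 4.030e+07, i.e. 76.05 dB.
So the cooling tower must be reduced from 86.5 to 76.05 dB: IL = 10.45 dB.

10.4 dB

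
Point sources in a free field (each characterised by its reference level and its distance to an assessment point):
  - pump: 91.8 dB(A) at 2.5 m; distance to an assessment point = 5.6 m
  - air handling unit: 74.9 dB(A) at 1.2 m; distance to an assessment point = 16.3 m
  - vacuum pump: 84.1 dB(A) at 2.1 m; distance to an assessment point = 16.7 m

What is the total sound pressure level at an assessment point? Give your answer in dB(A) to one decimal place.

First find each source's level at the receiver (point-source: −20·log₁₀(r/r_ref)), then combine on an intensity basis.
pump: 91.8 − 20·log₁₀(5.6/2.5) = 91.8 − 7.00 = 84.80 dB(A).
air handling unit: 74.9 − 20·log₁₀(16.3/1.2) = 74.9 − 22.66 = 52.24 dB(A).
vacuum pump: 84.1 − 20·log₁₀(16.7/2.1) = 84.1 − 18.01 = 66.09 dB(A).
Σ 10^(L/10) = 3.059e+08 → L_total = 10·log₁₀(3.059e+08) = 84.86 dB(A).

84.9 dB(A)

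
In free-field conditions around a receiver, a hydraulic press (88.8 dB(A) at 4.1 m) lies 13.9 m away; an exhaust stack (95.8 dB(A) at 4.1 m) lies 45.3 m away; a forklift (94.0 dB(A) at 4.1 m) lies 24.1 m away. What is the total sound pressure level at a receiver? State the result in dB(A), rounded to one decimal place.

First find each source's level at the receiver (point-source: −20·log₁₀(r/r_ref)), then combine on an intensity basis.
hydraulic press: 88.8 − 20·log₁₀(13.9/4.1) = 88.8 − 10.60 = 78.20 dB(A).
exhaust stack: 95.8 − 20·log₁₀(45.3/4.1) = 95.8 − 20.87 = 74.93 dB(A).
forklift: 94.0 − 20·log₁₀(24.1/4.1) = 94.0 − 15.38 = 78.62 dB(A).
Σ 10^(L/10) = 1.698e+08 → L_total = 10·log₁₀(1.698e+08) = 82.30 dB(A).

82.3 dB(A)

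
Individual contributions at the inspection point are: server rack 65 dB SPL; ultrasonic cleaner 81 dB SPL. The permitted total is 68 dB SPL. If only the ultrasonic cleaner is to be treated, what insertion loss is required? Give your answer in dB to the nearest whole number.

The untreated sources together contribute 10^(65/10) = 3.162e+06, i.e. 65.00 dB SPL.
To meet 68 dB SPL overall, the treated ultrasonic cleaner may contribute at most 10^(68/10) − 3.162e+06 = 3.147e+06, i.e. 64.98 dB SPL.
Required insertion loss = 81 − 64.98 = 16.02 dB.

16 dB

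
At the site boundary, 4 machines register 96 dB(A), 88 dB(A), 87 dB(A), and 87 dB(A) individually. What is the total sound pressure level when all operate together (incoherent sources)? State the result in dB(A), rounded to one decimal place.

97.5 dB(A)

Incoherent sources combine by intensity addition: L_total = 10·log₁₀(Σ 10^(L_i/10)).
Σ 10^(L/10) = 10^(96/10) + 10^(88/10) + 10^(87/10) + 10^(87/10) = 5.614e+09.
L_total = 10·log₁₀(5.614e+09) = 97.49 dB(A).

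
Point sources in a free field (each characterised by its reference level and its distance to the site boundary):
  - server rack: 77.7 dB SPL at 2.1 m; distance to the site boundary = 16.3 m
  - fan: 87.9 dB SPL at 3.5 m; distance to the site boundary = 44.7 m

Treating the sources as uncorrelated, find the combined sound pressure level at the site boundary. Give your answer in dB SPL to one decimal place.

Propagate each source to the receiver with L = L_ref − 20·log₁₀(r/r_ref), then add intensities.
server rack: 77.7 − 20·log₁₀(16.3/2.1) = 77.7 − 17.80 = 59.90 dB SPL.
fan: 87.9 − 20·log₁₀(44.7/3.5) = 87.9 − 22.12 = 65.78 dB SPL.
Σ 10^(L/10) = 4.758e+06 → L_total = 10·log₁₀(4.758e+06) = 66.77 dB SPL.

66.8 dB SPL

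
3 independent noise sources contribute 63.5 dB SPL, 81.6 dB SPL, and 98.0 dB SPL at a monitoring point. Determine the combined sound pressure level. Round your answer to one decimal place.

Incoherent sources combine by intensity addition: L_total = 10·log₁₀(Σ 10^(L_i/10)).
Σ 10^(L/10) = 10^(63.5/10) + 10^(81.6/10) + 10^(98.0/10) = 6.456e+09.
L_total = 10·log₁₀(6.456e+09) = 98.10 dB SPL.

98.1 dB SPL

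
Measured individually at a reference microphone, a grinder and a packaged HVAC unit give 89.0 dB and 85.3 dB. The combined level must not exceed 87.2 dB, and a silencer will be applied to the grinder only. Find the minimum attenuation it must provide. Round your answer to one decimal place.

Everything except the grinder sums to 10^(85.3/10) = 3.388e+08 in linear terms, 85.30 dB.
The limit corresponds to 10^(87.2/10) = 5.248e+08; subtracting the fixed part leaves 1.860e+08 for the grinder, i.e. 82.69 dB.
Required insertion loss = 89.0 − 82.69 = 6.31 dB.

6.3 dB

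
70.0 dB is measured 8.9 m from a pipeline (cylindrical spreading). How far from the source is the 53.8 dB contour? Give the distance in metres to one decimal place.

The 16.2 dB drop corresponds to a distance ratio of 10^(16.2/10) for a line source.
r₂ = 8.9·10^((70.0−53.8)/10) = 8.9·10^(16.2/10) = 371.01 m.

371.0 m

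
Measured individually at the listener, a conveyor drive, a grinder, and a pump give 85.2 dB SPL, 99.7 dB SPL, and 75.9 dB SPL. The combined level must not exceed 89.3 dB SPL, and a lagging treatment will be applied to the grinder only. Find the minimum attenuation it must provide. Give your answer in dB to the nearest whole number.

The untreated sources together contribute 10^(85.2/10) + 10^(75.9/10) = 3.700e+08, i.e. 85.68 dB SPL.
To meet 89.3 dB SPL overall, the treated grinder may contribute at most 10^(89.3/10) − 3.700e+08 = 4.811e+08, i.e. 86.82 dB SPL.
Required insertion loss = 99.7 − 86.82 = 12.88 dB.

13 dB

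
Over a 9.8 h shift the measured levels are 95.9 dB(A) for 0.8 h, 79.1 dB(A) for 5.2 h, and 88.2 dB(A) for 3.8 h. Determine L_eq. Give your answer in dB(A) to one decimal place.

87.9 dB(A)

L_eq = 10·log₁₀[(1/T)·Σ tᵢ·10^(Lᵢ/10)] with T = 9.8 h.
Σ tᵢ·10^(Lᵢ/10) = 0.8·10^(95.9/10) + 5.2·10^(79.1/10) + 3.8·10^(88.2/10) = 6.046e+09.
L_eq = 10·log₁₀(6.046e+09/9.8) = 87.90 dB(A).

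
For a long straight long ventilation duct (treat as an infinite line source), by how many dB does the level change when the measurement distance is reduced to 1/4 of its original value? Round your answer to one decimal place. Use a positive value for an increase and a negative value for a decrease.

Line-source spreading: ΔL = −10·log₁₀(r₂/r₁).
ΔL = −10·log₁₀(0.25) = +6.02 dB.

+6.0 dB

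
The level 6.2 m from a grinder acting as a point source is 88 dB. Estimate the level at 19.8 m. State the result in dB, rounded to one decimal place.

Point-source attenuation: ΔL = 20·log₁₀(r₂/r₁) = 20·log₁₀(19.8/6.2) = 10.085 dB.
L₂ = 88 − 20·log₁₀(19.8/6.2) = 88 − 10.085 = 77.91 dB.

77.9 dB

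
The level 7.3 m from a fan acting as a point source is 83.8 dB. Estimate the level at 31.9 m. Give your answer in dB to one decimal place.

71.0 dB

Spherical spreading from a point source gives a 20·log₁₀(r₂/r₁) drop.
L₂ = 83.8 − 20·log₁₀(31.9/7.3) = 83.8 − 12.809 = 70.99 dB.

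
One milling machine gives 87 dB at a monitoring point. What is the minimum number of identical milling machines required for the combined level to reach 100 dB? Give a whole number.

20

The shortfall is 100 − 87 = 13.0 dB, and N units add 10·log₁₀ N, so need 10·log₁₀ N ≥ 13.0.
N ≥ 10^(13.0/10) = 19.953, so N = 20.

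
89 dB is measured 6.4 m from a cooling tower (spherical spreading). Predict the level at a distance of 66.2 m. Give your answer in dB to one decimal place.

Spherical spreading from a point source gives a 20·log₁₀(r₂/r₁) drop.
L₂ = 89 − 20·log₁₀(66.2/6.4) = 89 − 20.294 = 68.71 dB.

68.7 dB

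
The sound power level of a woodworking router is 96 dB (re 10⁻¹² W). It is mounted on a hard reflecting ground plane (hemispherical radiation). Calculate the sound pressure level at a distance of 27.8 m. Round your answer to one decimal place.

Free-field hemispherical radiation: L_p = L_w − 10·log₁₀(2π·r²), r = 27.8 m.
2π·r² = 4856 m², 10·log₁₀ of that is 36.863 dB.
L_p = 96 − 36.863 = 59.14 dB.

59.1 dB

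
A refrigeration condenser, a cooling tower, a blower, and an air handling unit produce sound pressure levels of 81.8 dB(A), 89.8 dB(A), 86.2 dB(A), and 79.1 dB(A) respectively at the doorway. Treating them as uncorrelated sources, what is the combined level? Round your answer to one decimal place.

92.1 dB(A)

Incoherent sources combine by intensity addition: L_total = 10·log₁₀(Σ 10^(L_i/10)).
Σ 10^(L/10) = 10^(81.8/10) + 10^(89.8/10) + 10^(86.2/10) + 10^(79.1/10) = 1.605e+09.
L_total = 10·log₁₀(1.605e+09) = 92.05 dB(A).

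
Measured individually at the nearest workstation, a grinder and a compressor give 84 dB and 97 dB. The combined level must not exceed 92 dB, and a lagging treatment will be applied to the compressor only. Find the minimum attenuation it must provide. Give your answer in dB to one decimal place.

5.7 dB

Everything except the compressor sums to 10^(84/10) = 2.512e+08 in linear terms, 84.00 dB.
To meet 92 dB overall, the treated compressor may contribute at most 10^(92/10) − 2.512e+08 = 1.334e+09, i.e. 91.25 dB.
So the compressor must be reduced from 97 to 91.25 dB: IL = 5.75 dB.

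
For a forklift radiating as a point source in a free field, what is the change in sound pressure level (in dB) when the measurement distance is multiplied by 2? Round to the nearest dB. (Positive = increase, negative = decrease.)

A point source loses 6 dB per doubling of distance; generally ΔL = −20·log₁₀(r₂/r₁).
ΔL = −20·log₁₀(2) = -6.02 dB.

-6 dB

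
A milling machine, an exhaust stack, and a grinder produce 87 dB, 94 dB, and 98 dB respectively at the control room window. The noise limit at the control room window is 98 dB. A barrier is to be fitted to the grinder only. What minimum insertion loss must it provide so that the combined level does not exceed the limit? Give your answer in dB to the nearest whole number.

Everything except the grinder sums to 10^(87/10) + 10^(94/10) = 3.013e+09 in linear terms, 94.79 dB.
The limit corresponds to 10^(98/10) = 6.310e+09; subtracting the fixed part leaves 3.296e+09 for the grinder, i.e. 95.18 dB.
Required insertion loss = 98 − 95.18 = 2.82 dB.

3 dB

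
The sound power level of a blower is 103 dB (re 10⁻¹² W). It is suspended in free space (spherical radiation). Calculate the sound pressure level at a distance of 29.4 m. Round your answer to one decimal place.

62.6 dB

The power spreads over a sphere of area 4π·r², so L_p = L_w − 10·log₁₀(4π·r²).
4π·r² = 1.086e+04 m², 10·log₁₀ of that is 40.359 dB.
L_p = 103 − 40.359 = 62.64 dB.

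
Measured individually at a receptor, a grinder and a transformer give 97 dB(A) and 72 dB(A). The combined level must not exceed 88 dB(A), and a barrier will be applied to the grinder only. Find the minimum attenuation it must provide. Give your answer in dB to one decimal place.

9.1 dB

The untreated sources together contribute 10^(72/10) = 1.585e+07, i.e. 72.00 dB(A).
To meet 88 dB(A) overall, the treated grinder may contribute at most 10^(88/10) − 1.585e+07 = 6.151e+08, i.e. 87.89 dB(A).
So the grinder must be reduced from 97 to 87.89 dB(A): IL = 9.11 dB.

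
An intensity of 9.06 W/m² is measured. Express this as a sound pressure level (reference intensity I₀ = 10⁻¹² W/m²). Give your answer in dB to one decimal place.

129.6 dB

I/I₀ = 9.06/10⁻¹² = 9.06×10^12, and L = 10·log₁₀(I/I₀).
L = 10·(0.9571 + 12) = 129.57 dB.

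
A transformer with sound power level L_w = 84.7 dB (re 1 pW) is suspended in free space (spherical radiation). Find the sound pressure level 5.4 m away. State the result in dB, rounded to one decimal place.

Free-field spherical radiation: L_p = L_w − 10·log₁₀(4π·r²), r = 5.4 m.
4π·r² = 366.4 m², 10·log₁₀ of that is 25.640 dB.
L_p = 84.7 − 25.640 = 59.06 dB.

59.1 dB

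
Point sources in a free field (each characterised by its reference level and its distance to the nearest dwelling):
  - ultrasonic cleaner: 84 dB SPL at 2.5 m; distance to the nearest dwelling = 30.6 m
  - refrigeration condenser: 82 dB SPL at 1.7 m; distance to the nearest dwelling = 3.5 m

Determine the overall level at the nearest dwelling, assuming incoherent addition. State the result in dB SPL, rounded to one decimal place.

75.9 dB SPL

Propagate each source to the receiver with L = L_ref − 20·log₁₀(r/r_ref), then add intensities.
ultrasonic cleaner: 84 − 20·log₁₀(30.6/2.5) = 84 − 21.76 = 62.24 dB SPL.
refrigeration condenser: 82 − 20·log₁₀(3.5/1.7) = 82 − 6.27 = 75.73 dB SPL.
Σ 10^(L/10) = 3.907e+07 → L_total = 10·log₁₀(3.907e+07) = 75.92 dB SPL.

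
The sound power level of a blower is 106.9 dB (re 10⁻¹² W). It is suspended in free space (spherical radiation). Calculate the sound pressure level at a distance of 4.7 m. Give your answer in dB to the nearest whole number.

82 dB

Free-field spherical radiation: L_p = L_w − 10·log₁₀(4π·r²), r = 4.7 m.
4π·r² = 277.6 m², 10·log₁₀ of that is 24.434 dB.
L_p = 106.9 − 24.434 = 82.47 dB.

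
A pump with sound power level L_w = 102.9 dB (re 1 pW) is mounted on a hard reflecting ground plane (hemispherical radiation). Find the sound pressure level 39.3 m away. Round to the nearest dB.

63 dB

L_p = L_w − 10·log₁₀(2π·r²) with r = 39.3 m.
2π·r² = 9704 m², 10·log₁₀ of that is 39.870 dB.
L_p = 102.9 − 39.870 = 63.03 dB.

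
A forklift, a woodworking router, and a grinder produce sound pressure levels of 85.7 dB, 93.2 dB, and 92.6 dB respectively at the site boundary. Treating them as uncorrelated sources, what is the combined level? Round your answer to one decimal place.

96.3 dB

Incoherent sources combine by intensity addition: L_total = 10·log₁₀(Σ 10^(L_i/10)).
Σ 10^(L/10) = 10^(85.7/10) + 10^(93.2/10) + 10^(92.6/10) = 4.281e+09.
L_total = 10·log₁₀(4.281e+09) = 96.31 dB.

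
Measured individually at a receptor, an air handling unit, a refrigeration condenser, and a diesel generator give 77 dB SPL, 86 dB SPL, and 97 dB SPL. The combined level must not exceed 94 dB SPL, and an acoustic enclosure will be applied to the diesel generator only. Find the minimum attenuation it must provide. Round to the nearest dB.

Everything except the diesel generator sums to 10^(77/10) + 10^(86/10) = 4.482e+08 in linear terms, 86.51 dB SPL.
To meet 94 dB SPL overall, the treated diesel generator may contribute at most 10^(94/10) − 4.482e+08 = 2.064e+09, i.e. 93.15 dB SPL.
So the diesel generator must be reduced from 97 to 93.15 dB SPL: IL = 3.85 dB.

4 dB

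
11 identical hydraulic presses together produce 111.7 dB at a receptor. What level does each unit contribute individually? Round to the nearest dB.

101 dB

11 equal contributions raise the level by 10·log₁₀ 11 = 10.414 dB, so each unit alone gives 111.7 − 10.414.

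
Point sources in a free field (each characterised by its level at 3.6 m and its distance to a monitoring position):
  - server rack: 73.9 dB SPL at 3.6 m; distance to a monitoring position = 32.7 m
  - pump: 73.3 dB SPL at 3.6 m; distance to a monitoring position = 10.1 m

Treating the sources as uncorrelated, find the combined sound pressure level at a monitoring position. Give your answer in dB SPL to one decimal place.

First find each source's level at the receiver (point-source: −20·log₁₀(r/r_ref)), then combine on an intensity basis.
server rack: 73.9 − 20·log₁₀(32.7/3.6) = 73.9 − 19.16 = 54.74 dB SPL.
pump: 73.3 − 20·log₁₀(10.1/3.6) = 73.3 − 8.96 = 64.34 dB SPL.
Σ 10^(L/10) = 3.014e+06 → L_total = 10·log₁₀(3.014e+06) = 64.79 dB SPL.

64.8 dB SPL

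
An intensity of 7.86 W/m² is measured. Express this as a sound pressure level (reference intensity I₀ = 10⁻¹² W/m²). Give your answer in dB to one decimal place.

Dividing by I₀ shifts the exponent by 12: I/I₀ = 7.86×10^12.
L = 10·(0.8954 + 12) = 128.95 dB.

129.0 dB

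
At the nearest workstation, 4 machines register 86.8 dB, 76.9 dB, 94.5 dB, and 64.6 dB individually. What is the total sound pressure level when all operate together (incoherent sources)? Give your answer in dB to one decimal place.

95.2 dB

For uncorrelated sources the intensities add, so convert each level to linear form, sum, and take 10·log₁₀ of the total.
Σ 10^(L/10) = 10^(86.8/10) + 10^(76.9/10) + 10^(94.5/10) + 10^(64.6/10) = 3.349e+09.
L_total = 10·log₁₀(3.349e+09) = 95.25 dB.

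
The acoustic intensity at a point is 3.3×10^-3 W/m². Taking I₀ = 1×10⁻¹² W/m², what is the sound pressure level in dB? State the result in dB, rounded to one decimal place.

95.2 dB

Dividing by I₀ shifts the exponent by 12: I/I₀ = 3.3×10^9.
L = 10·(0.5185 + 9) = 95.19 dB.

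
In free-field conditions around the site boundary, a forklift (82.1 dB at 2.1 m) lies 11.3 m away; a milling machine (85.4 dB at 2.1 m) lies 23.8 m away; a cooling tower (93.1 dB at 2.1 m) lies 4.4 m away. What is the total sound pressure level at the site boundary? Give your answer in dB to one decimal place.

First find each source's level at the receiver (point-source: −20·log₁₀(r/r_ref)), then combine on an intensity basis.
forklift: 82.1 − 20·log₁₀(11.3/2.1) = 82.1 − 14.62 = 67.48 dB.
milling machine: 85.4 − 20·log₁₀(23.8/2.1) = 85.4 − 21.09 = 64.31 dB.
cooling tower: 93.1 − 20·log₁₀(4.4/2.1) = 93.1 − 6.42 = 86.68 dB.
Σ 10^(L/10) = 4.734e+08 → L_total = 10·log₁₀(4.734e+08) = 86.75 dB.

86.8 dB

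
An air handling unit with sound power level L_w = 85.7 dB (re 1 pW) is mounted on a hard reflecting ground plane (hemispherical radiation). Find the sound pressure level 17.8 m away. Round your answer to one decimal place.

52.7 dB

L_p = L_w − 10·log₁₀(2π·r²) with r = 17.8 m.
2π·r² = 1991 m², 10·log₁₀ of that is 32.990 dB.
L_p = 85.7 − 32.990 = 52.71 dB.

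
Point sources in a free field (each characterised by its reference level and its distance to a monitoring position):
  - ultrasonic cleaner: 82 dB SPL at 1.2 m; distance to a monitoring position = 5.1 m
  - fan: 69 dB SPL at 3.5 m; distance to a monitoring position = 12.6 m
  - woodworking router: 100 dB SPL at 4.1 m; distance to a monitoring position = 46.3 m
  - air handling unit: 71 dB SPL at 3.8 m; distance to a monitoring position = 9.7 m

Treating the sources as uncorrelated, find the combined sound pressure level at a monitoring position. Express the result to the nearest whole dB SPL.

Apply inverse-square spreading to bring every level to the receiver, then sum 10^(L/10).
ultrasonic cleaner: 82 − 20·log₁₀(5.1/1.2) = 82 − 12.57 = 69.43 dB SPL.
fan: 69 − 20·log₁₀(12.6/3.5) = 69 − 11.13 = 57.87 dB SPL.
woodworking router: 100 − 20·log₁₀(46.3/4.1) = 100 − 21.06 = 78.94 dB SPL.
air handling unit: 71 − 20·log₁₀(9.7/3.8) = 71 − 8.14 = 62.86 dB SPL.
Σ 10^(L/10) = 8.974e+07 → L_total = 10·log₁₀(8.974e+07) = 79.53 dB SPL.

80 dB SPL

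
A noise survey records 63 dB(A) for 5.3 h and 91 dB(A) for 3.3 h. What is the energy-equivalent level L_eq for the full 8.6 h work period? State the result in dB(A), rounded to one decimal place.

Weight each interval's intensity by its duration and average over T = 8.6 h:
Σ tᵢ·10^(Lᵢ/10) = 5.3·10^(63/10) + 3.3·10^(91/10) = 4.165e+09.
L_eq = 10·log₁₀(4.165e+09/8.6) = 86.85 dB(A).

86.9 dB(A)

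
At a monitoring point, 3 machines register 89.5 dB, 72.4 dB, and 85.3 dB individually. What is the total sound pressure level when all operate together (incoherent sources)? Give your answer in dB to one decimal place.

Incoherent sources combine by intensity addition: L_total = 10·log₁₀(Σ 10^(L_i/10)).
Σ 10^(L/10) = 10^(89.5/10) + 10^(72.4/10) + 10^(85.3/10) = 1.247e+09.
L_total = 10·log₁₀(1.247e+09) = 90.96 dB.

91.0 dB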